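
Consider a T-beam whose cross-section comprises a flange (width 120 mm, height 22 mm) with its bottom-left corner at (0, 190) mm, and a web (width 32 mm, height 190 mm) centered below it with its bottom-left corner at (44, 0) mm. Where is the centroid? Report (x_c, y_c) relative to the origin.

web: A = 32 × 190 = 6080.00, centroid at (60.00, 95.00).
flange: A = 120 × 22 = 2640.00, centroid at (60.00, 201.00).
ΣA = 8720.00 mm²
ΣAx_c = (6080.00)(60.00) + (2640.00)(60.00) = 523200.00 mm³
ΣAy_c = (6080.00)(95.00) + (2640.00)(201.00) = 1108240.00 mm³
x_c = 523200.00 / 8720.00 = 60.00 mm
y_c = 1108240.00 / 8720.00 = 127.09 mm

x_c = 60.00 mm, y_c = 127.09 mm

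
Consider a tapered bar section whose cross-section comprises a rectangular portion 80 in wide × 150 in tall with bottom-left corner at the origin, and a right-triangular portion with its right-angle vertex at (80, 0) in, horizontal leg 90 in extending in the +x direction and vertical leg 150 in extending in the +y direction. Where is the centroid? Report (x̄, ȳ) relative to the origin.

x̄ = 65.20 in, ȳ = 66.00 in

rectangular portion: A = 80 × 150 = 12000.00, centroid at (40.00, 75.00).
triangular portion: A = ½·90·150 = 6750.00, centroid at (110.00, 50.00).
ΣA = 18750.00 in², ΣAx̄ = 1222500.00 in³, ΣAȳ = 1237500.00 in³.
x̄ = 1222500.00/18750.00 = 65.20 in; ȳ = 1237500.00/18750.00 = 66.00 in.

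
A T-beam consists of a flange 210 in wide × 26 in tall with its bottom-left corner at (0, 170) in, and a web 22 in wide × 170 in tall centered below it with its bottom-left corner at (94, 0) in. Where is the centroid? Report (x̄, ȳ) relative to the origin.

x̄ = 105.00 in, ȳ = 143.16 in

web: A = 22 × 170 = 3740.00, centroid at (105.00, 85.00).
flange: A = 210 × 26 = 5460.00, centroid at (105.00, 183.00).
ΣA = 9200.00 in², ΣAx̄ = 966000.00 in³, ΣAȳ = 1317080.00 in³.
x̄ = 966000.00/9200.00 = 105.00 in; ȳ = 1317080.00/9200.00 = 143.16 in.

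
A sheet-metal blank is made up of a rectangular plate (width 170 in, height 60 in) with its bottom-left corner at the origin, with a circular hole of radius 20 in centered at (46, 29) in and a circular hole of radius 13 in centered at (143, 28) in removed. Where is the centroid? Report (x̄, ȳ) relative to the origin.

plate: A = 170 × 60 = 10200.00, centroid at (85.00, 30.00).
hole 1: A = −π·20² = -1256.64, centroid at (46.00, 29.00).
hole 2: A = −π·13² = -530.93, centroid at (143.00, 28.00).
ΣA = 8412.43 in²
ΣAx̄ = (10200.00)(85.00) + (-1256.64)(46.00) + (-530.93)(143.00) = 733271.83 in³
ΣAȳ = (10200.00)(30.00) + (-1256.64)(29.00) + (-530.93)(28.00) = 254691.51 in³
x̄ = 733271.83 / 8412.43 = 87.17 in
ȳ = 254691.51 / 8412.43 = 30.28 in

x̄ = 87.17 in, ȳ = 30.28 in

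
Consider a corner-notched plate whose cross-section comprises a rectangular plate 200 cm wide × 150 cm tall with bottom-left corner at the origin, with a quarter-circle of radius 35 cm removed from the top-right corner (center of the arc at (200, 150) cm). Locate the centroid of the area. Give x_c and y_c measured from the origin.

x_c = 97.18 cm, y_c = 73.01 cm

Part | A | x̄ᵢ | ȳᵢ | A·x̄ᵢ | A·ȳᵢ
plate | 30000.00 | 100.00 | 75.00 | 3000000.00 | 2250000.00
removed quarter-circle | -962.11 | 185.15 | 135.15 | -178130.88 | -130025.25
Σ | 29037.89 |  |  | 2821869.12 | 2119974.75
x_c = 2821869.12 / 29037.89 = 97.18 cm
y_c = 2119974.75 / 29037.89 = 73.01 cm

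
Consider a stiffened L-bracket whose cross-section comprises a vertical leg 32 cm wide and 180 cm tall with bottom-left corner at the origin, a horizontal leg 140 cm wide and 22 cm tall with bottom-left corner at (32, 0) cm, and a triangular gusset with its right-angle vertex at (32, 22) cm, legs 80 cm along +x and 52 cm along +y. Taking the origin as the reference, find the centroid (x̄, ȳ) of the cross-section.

vertical leg: A = 32 × 180 = 5760.00, centroid at (16.00, 90.00).
horizontal leg: A = 140 × 22 = 3080.00, centroid at (102.00, 11.00).
gusset: A = ½·80·52 = 2080.00, centroid at (58.67, 39.33).
ΣA = 10920.00 cm², ΣAx̄ = 528346.67 cm³, ΣAȳ = 634093.33 cm³.
x̄ = 528346.67/10920.00 = 48.38 cm; ȳ = 634093.33/10920.00 = 58.07 cm.

x̄ = 48.38 cm, ȳ = 58.07 cm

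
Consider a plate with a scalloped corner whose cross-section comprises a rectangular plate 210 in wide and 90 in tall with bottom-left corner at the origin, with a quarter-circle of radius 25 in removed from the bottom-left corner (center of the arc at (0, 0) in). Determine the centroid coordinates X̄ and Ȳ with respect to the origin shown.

X̄ = 107.52 in, Ȳ = 45.92 in

plate: A = 210 × 90 = 18900.00, centroid at (105.00, 45.00).
removed quarter-circle: A = −¼π·25² = -490.87, centroid at (10.61, 10.61).
ΣA = 18409.13 in²
ΣAX̄ = (18900.00)(105.00) + (-490.87)(10.61) = 1979291.67 in³
ΣAȲ = (18900.00)(45.00) + (-490.87)(10.61) = 845291.67 in³
X̄ = 1979291.67 / 18409.13 = 107.52 in
Ȳ = 845291.67 / 18409.13 = 45.92 in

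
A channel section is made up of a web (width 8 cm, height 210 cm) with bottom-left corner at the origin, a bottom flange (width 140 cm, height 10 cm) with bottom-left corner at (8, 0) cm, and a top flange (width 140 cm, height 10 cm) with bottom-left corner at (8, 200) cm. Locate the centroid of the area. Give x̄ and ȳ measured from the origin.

Part | A | x̄ᵢ | ȳᵢ | A·x̄ᵢ | A·ȳᵢ
web | 1680.00 | 4.00 | 105.00 | 6720.00 | 176400.00
bottom flange | 1400.00 | 78.00 | 5.00 | 109200.00 | 7000.00
top flange | 1400.00 | 78.00 | 205.00 | 109200.00 | 287000.00
Σ | 4480.00 |  |  | 225120.00 | 470400.00
x̄ = 225120.00 / 4480.00 = 50.25 cm
ȳ = 470400.00 / 4480.00 = 105.00 cm

x̄ = 50.25 cm, ȳ = 105.00 cm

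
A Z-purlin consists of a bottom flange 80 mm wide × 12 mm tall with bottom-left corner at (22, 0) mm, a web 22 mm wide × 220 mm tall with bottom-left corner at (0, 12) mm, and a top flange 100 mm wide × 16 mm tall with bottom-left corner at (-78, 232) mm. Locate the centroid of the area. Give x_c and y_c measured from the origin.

x_c = 9.18 mm, y_c = 132.46 mm

bottom flange: A = 80 × 12 = 960.00, centroid at (62.00, 6.00).
web: A = 22 × 220 = 4840.00, centroid at (11.00, 122.00).
top flange: A = 100 × 16 = 1600.00, centroid at (-28.00, 240.00).
ΣA = 7400.00 mm²
ΣAx_c = (960.00)(62.00) + (4840.00)(11.00) + (1600.00)(-28.00) = 67960.00 mm³
ΣAy_c = (960.00)(6.00) + (4840.00)(122.00) + (1600.00)(240.00) = 980240.00 mm³
x_c = 67960.00 / 7400.00 = 9.18 mm
y_c = 980240.00 / 7400.00 = 132.46 mm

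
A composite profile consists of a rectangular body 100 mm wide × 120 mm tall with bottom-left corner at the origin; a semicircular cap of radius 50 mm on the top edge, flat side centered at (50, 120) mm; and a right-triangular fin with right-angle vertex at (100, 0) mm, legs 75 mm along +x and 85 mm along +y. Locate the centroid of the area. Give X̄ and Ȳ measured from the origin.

rectangular body: A = 100 × 120 = 12000.00, centroid at (50.00, 60.00).
semicircular top: A = ½π·50² = 3926.99, centroid at (50.00, 141.22).
triangular fin: A = ½·75·85 = 3187.50, centroid at (125.00, 28.33).
ΣA = 19114.49 mm², ΣAX̄ = 1194787.04 mm³, ΣAȲ = 1364884.73 mm³.
X̄ = 1194787.04/19114.49 = 62.51 mm; Ȳ = 1364884.73/19114.49 = 71.41 mm.

X̄ = 62.51 mm, Ȳ = 71.41 mm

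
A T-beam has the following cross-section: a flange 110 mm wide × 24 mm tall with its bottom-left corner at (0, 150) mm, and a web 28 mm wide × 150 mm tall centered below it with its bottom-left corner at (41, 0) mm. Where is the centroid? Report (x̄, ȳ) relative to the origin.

x̄ = 55.00 mm, ȳ = 108.58 mm

Part | A | x̄ᵢ | ȳᵢ | A·x̄ᵢ | A·ȳᵢ
web | 4200.00 | 55.00 | 75.00 | 231000.00 | 315000.00
flange | 2640.00 | 55.00 | 162.00 | 145200.00 | 427680.00
Σ | 6840.00 |  |  | 376200.00 | 742680.00
x̄ = 376200.00 / 6840.00 = 55.00 mm
ȳ = 742680.00 / 6840.00 = 108.58 mm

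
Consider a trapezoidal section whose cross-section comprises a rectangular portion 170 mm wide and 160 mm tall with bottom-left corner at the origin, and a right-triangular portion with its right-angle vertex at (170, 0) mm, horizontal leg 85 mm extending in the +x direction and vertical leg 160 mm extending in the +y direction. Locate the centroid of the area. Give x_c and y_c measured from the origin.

x_c = 107.67 mm, y_c = 74.67 mm

Part | A | x̄ᵢ | ȳᵢ | A·x̄ᵢ | A·ȳᵢ
rectangular portion | 27200.00 | 85.00 | 80.00 | 2312000.00 | 2176000.00
triangular portion | 6800.00 | 198.33 | 53.33 | 1348666.67 | 362666.67
Σ | 34000.00 |  |  | 3660666.67 | 2538666.67
x_c = 3660666.67 / 34000.00 = 107.67 mm
y_c = 2538666.67 / 34000.00 = 74.67 mm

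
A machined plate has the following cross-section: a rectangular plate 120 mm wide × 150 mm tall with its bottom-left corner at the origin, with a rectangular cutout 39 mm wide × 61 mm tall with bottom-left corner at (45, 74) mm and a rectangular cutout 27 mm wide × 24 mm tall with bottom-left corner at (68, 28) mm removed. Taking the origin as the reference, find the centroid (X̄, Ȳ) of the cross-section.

plate: A = 120 × 150 = 18000.00, centroid at (60.00, 75.00).
hole 1: A = −(39 × 61) = -2379.00, centroid at (64.50, 104.50).
hole 2: A = −(27 × 24) = -648.00, centroid at (81.50, 40.00).
ΣA = 14973.00 mm²
ΣAX̄ = (18000.00)(60.00) + (-2379.00)(64.50) + (-648.00)(81.50) = 873742.50 mm³
ΣAȲ = (18000.00)(75.00) + (-2379.00)(104.50) + (-648.00)(40.00) = 1075474.50 mm³
X̄ = 873742.50 / 14973.00 = 58.35 mm
Ȳ = 1075474.50 / 14973.00 = 71.83 mm

X̄ = 58.35 mm, Ȳ = 71.83 mm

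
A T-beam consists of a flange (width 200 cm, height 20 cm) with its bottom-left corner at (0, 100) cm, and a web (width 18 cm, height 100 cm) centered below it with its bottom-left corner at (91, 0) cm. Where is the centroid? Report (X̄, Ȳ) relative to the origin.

X̄ = 100.00 cm, Ȳ = 91.38 cm

web: A = 18 × 100 = 1800.00, centroid at (100.00, 50.00).
flange: A = 200 × 20 = 4000.00, centroid at (100.00, 110.00).
ΣA = 5800.00 cm²
ΣAX̄ = (1800.00)(100.00) + (4000.00)(100.00) = 580000.00 cm³
ΣAȲ = (1800.00)(50.00) + (4000.00)(110.00) = 530000.00 cm³
X̄ = 580000.00 / 5800.00 = 100.00 cm
Ȳ = 530000.00 / 5800.00 = 91.38 cm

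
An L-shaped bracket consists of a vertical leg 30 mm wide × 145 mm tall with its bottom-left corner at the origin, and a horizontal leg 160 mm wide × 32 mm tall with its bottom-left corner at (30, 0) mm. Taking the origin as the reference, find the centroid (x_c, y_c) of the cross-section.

vertical leg: A = 30 × 145 = 4350.00, centroid at (15.00, 72.50).
horizontal leg: A = 160 × 32 = 5120.00, centroid at (110.00, 16.00).
ΣA = 9470.00 mm²
ΣAx_c = (4350.00)(15.00) + (5120.00)(110.00) = 628450.00 mm³
ΣAy_c = (4350.00)(72.50) + (5120.00)(16.00) = 397295.00 mm³
x_c = 628450.00 / 9470.00 = 66.36 mm
y_c = 397295.00 / 9470.00 = 41.95 mm

x_c = 66.36 mm, y_c = 41.95 mm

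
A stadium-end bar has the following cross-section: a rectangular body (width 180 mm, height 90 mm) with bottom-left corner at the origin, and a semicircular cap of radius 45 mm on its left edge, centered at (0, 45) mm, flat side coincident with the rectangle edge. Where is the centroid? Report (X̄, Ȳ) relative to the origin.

rectangular body: A = 180 × 90 = 16200.00, centroid at (90.00, 45.00).
semicircular end: A = ½π·45² = 3180.86, centroid at (-19.10, 45.00).
ΣA = 19380.86 mm², ΣAX̄ = 1397250.00 mm³, ΣAȲ = 872138.82 mm³.
X̄ = 1397250.00/19380.86 = 72.09 mm; Ȳ = 872138.82/19380.86 = 45.00 mm.

X̄ = 72.09 mm, Ȳ = 45.00 mm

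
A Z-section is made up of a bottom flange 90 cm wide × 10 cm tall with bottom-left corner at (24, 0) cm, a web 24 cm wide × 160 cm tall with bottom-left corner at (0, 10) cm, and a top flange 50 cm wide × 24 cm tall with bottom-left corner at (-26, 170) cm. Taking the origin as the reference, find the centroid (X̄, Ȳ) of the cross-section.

bottom flange: A = 90 × 10 = 900.00, centroid at (69.00, 5.00).
web: A = 24 × 160 = 3840.00, centroid at (12.00, 90.00).
top flange: A = 50 × 24 = 1200.00, centroid at (-1.00, 182.00).
ΣA = 5940.00 cm², ΣAX̄ = 106980.00 cm³, ΣAȲ = 568500.00 cm³.
X̄ = 106980.00/5940.00 = 18.01 cm; Ȳ = 568500.00/5940.00 = 95.71 cm.

X̄ = 18.01 cm, Ȳ = 95.71 cm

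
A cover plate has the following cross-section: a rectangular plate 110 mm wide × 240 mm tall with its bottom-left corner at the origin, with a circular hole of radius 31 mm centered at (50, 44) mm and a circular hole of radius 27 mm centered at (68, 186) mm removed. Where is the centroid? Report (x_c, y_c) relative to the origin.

x_c = 54.30 mm, y_c = 123.71 mm

plate: A = 110 × 240 = 26400.00, centroid at (55.00, 120.00).
hole 1: A = −π·31² = -3019.07, centroid at (50.00, 44.00).
hole 2: A = −π·27² = -2290.22, centroid at (68.00, 186.00).
ΣA = 21090.71 mm², ΣAx_c = 1145311.44 mm³, ΣAy_c = 2609179.78 mm³.
x_c = 1145311.44/21090.71 = 54.30 mm; y_c = 2609179.78/21090.71 = 123.71 mm.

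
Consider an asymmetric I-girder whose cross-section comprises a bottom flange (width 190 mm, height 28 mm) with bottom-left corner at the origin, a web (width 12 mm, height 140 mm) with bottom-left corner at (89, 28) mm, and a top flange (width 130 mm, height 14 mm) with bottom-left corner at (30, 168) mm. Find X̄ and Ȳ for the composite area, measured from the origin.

X̄ = 95.00 mm, Ȳ = 63.22 mm

bottom flange: A = 190 × 28 = 5320.00, centroid at (95.00, 14.00).
web: A = 12 × 140 = 1680.00, centroid at (95.00, 98.00).
top flange: A = 130 × 14 = 1820.00, centroid at (95.00, 175.00).
ΣA = 8820.00 mm², ΣAX̄ = 837900.00 mm³, ΣAȲ = 557620.00 mm³.
X̄ = 837900.00/8820.00 = 95.00 mm; Ȳ = 557620.00/8820.00 = 63.22 mm.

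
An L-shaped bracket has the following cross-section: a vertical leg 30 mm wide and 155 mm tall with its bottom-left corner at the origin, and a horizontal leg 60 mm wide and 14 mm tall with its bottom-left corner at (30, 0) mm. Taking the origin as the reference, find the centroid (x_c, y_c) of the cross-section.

x_c = 21.89 mm, y_c = 66.71 mm

Part | A | x̄ᵢ | ȳᵢ | A·x̄ᵢ | A·ȳᵢ
vertical leg | 4650.00 | 15.00 | 77.50 | 69750.00 | 360375.00
horizontal leg | 840.00 | 60.00 | 7.00 | 50400.00 | 5880.00
Σ | 5490.00 |  |  | 120150.00 | 366255.00
x_c = 120150.00 / 5490.00 = 21.89 mm
y_c = 366255.00 / 5490.00 = 66.71 mm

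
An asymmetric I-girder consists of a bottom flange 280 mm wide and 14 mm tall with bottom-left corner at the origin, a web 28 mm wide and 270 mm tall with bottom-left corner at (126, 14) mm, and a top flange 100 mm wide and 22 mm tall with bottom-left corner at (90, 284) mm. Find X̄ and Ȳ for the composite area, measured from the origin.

Part | A | x̄ᵢ | ȳᵢ | A·x̄ᵢ | A·ȳᵢ
bottom flange | 3920.00 | 140.00 | 7.00 | 548800.00 | 27440.00
web | 7560.00 | 140.00 | 149.00 | 1058400.00 | 1126440.00
top flange | 2200.00 | 140.00 | 295.00 | 308000.00 | 649000.00
Σ | 13680.00 |  |  | 1915200.00 | 1802880.00
X̄ = 1915200.00 / 13680.00 = 140.00 mm
Ȳ = 1802880.00 / 13680.00 = 131.79 mm

X̄ = 140.00 mm, Ȳ = 131.79 mm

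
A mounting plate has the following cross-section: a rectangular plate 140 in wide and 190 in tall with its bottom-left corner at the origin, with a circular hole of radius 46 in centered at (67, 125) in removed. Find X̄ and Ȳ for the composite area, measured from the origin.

X̄ = 71.00 in, Ȳ = 85.00 in

plate: A = 140 × 190 = 26600.00, centroid at (70.00, 95.00).
hole: A = −π·46² = -6647.61, centroid at (67.00, 125.00).
ΣA = 19952.39 in²
ΣAX̄ = (26600.00)(70.00) + (-6647.61)(67.00) = 1416610.13 in³
ΣAȲ = (26600.00)(95.00) + (-6647.61)(125.00) = 1696048.74 in³
X̄ = 1416610.13 / 19952.39 = 71.00 in
Ȳ = 1696048.74 / 19952.39 = 85.00 in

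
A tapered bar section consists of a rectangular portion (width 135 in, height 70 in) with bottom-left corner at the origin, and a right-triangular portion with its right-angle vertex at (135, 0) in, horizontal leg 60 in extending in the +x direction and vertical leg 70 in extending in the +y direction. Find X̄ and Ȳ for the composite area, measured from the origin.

rectangular portion: A = 135 × 70 = 9450.00, centroid at (67.50, 35.00).
triangular portion: A = ½·60·70 = 2100.00, centroid at (155.00, 23.33).
ΣA = 11550.00 in², ΣAX̄ = 963375.00 in³, ΣAȲ = 379750.00 in³.
X̄ = 963375.00/11550.00 = 83.41 in; Ȳ = 379750.00/11550.00 = 32.88 in.

X̄ = 83.41 in, Ȳ = 32.88 in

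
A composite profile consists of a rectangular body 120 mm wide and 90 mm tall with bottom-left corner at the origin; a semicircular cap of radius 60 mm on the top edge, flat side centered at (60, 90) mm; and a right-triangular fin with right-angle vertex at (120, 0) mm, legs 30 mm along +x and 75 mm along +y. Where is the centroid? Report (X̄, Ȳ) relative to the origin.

rectangular body: A = 120 × 90 = 10800.00, centroid at (60.00, 45.00).
semicircular top: A = ½π·60² = 5654.87, centroid at (60.00, 115.46).
triangular fin: A = ½·30·75 = 1125.00, centroid at (130.00, 25.00).
ΣA = 17579.87 mm², ΣAX̄ = 1133542.01 mm³, ΣAȲ = 1167063.01 mm³.
X̄ = 1133542.01/17579.87 = 64.48 mm; Ȳ = 1167063.01/17579.87 = 66.39 mm.

X̄ = 64.48 mm, Ȳ = 66.39 mm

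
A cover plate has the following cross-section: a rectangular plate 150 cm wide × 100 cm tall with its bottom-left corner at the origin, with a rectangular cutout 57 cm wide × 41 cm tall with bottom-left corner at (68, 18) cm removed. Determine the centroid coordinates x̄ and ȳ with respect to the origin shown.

x̄ = 71.03 cm, ȳ = 52.12 cm

plate: A = 150 × 100 = 15000.00, centroid at (75.00, 50.00).
hole: A = −(57 × 41) = -2337.00, centroid at (96.50, 38.50).
ΣA = 12663.00 cm², ΣAx̄ = 899479.50 cm³, ΣAȳ = 660025.50 cm³.
x̄ = 899479.50/12663.00 = 71.03 cm; ȳ = 660025.50/12663.00 = 52.12 cm.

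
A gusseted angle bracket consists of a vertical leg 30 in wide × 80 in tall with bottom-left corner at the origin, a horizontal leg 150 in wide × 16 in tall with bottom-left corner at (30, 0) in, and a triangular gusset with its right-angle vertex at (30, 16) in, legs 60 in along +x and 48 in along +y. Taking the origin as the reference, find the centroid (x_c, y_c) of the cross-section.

x_c = 57.69 in, y_c = 25.85 in

vertical leg: A = 30 × 80 = 2400.00, centroid at (15.00, 40.00).
horizontal leg: A = 150 × 16 = 2400.00, centroid at (105.00, 8.00).
gusset: A = ½·60·48 = 1440.00, centroid at (50.00, 32.00).
ΣA = 6240.00 in², ΣAx_c = 360000.00 in³, ΣAy_c = 161280.00 in³.
x_c = 360000.00/6240.00 = 57.69 in; y_c = 161280.00/6240.00 = 25.85 in.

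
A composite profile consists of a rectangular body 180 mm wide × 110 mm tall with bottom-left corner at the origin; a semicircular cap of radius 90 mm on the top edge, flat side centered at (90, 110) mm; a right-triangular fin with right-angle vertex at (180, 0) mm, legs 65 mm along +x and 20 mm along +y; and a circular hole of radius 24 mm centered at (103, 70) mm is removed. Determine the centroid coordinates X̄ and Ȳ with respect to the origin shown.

X̄ = 91.56 mm, Ȳ = 90.94 mm

rectangular body: A = 180 × 110 = 19800.00, centroid at (90.00, 55.00).
semicircular top: A = ½π·90² = 12723.45, centroid at (90.00, 148.20).
triangular fin: A = ½·65·20 = 650.00, centroid at (201.67, 6.67).
hole: A = −π·24² = -1809.56, centroid at (103.00, 70.00).
ΣA = 31363.89 mm², ΣAX̄ = 2871809.45 mm³, ΣAȲ = 2852243.84 mm³.
X̄ = 2871809.45/31363.89 = 91.56 mm; Ȳ = 2852243.84/31363.89 = 90.94 mm.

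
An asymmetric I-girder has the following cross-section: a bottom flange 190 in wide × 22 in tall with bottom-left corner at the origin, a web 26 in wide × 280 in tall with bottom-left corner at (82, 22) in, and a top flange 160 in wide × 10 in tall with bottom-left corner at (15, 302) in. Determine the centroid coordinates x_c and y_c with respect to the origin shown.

x_c = 95.00 in, y_c = 131.43 in

bottom flange: A = 190 × 22 = 4180.00, centroid at (95.00, 11.00).
web: A = 26 × 280 = 7280.00, centroid at (95.00, 162.00).
top flange: A = 160 × 10 = 1600.00, centroid at (95.00, 307.00).
ΣA = 13060.00 in²
ΣAx_c = (4180.00)(95.00) + (7280.00)(95.00) + (1600.00)(95.00) = 1240700.00 in³
ΣAy_c = (4180.00)(11.00) + (7280.00)(162.00) + (1600.00)(307.00) = 1716540.00 in³
x_c = 1240700.00 / 13060.00 = 95.00 in
y_c = 1716540.00 / 13060.00 = 131.43 in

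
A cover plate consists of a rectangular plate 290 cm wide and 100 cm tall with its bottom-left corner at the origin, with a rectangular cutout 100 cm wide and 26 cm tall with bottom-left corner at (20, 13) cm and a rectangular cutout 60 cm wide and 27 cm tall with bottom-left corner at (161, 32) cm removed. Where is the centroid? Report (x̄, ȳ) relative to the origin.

plate: A = 290 × 100 = 29000.00, centroid at (145.00, 50.00).
hole 1: A = −(100 × 26) = -2600.00, centroid at (70.00, 26.00).
hole 2: A = −(60 × 27) = -1620.00, centroid at (191.00, 45.50).
ΣA = 24780.00 cm²
ΣAx̄ = (29000.00)(145.00) + (-2600.00)(70.00) + (-1620.00)(191.00) = 3713580.00 cm³
ΣAȳ = (29000.00)(50.00) + (-2600.00)(26.00) + (-1620.00)(45.50) = 1308690.00 cm³
x̄ = 3713580.00 / 24780.00 = 149.86 cm
ȳ = 1308690.00 / 24780.00 = 52.81 cm

x̄ = 149.86 cm, ȳ = 52.81 cm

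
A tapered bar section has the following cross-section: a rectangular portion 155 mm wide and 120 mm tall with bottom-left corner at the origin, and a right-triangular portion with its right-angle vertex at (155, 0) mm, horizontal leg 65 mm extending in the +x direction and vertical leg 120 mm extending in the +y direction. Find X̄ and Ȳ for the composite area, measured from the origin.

rectangular portion: A = 155 × 120 = 18600.00, centroid at (77.50, 60.00).
triangular portion: A = ½·65·120 = 3900.00, centroid at (176.67, 40.00).
ΣA = 22500.00 mm²
ΣAX̄ = (18600.00)(77.50) + (3900.00)(176.67) = 2130500.00 mm³
ΣAȲ = (18600.00)(60.00) + (3900.00)(40.00) = 1272000.00 mm³
X̄ = 2130500.00 / 22500.00 = 94.69 mm
Ȳ = 1272000.00 / 22500.00 = 56.53 mm

X̄ = 94.69 mm, Ȳ = 56.53 mm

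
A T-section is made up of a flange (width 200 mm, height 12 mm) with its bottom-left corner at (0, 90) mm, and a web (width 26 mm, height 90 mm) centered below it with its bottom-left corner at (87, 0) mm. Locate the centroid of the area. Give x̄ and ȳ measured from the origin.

x̄ = 100.00 mm, ȳ = 70.82 mm

web: A = 26 × 90 = 2340.00, centroid at (100.00, 45.00).
flange: A = 200 × 12 = 2400.00, centroid at (100.00, 96.00).
ΣA = 4740.00 mm², ΣAx̄ = 474000.00 mm³, ΣAȳ = 335700.00 mm³.
x̄ = 474000.00/4740.00 = 100.00 mm; ȳ = 335700.00/4740.00 = 70.82 mm.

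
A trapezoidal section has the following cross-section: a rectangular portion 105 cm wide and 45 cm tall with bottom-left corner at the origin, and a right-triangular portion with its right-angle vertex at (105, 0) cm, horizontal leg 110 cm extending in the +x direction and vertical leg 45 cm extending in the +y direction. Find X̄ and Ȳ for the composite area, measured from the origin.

X̄ = 83.15 cm, Ȳ = 19.92 cm

rectangular portion: A = 105 × 45 = 4725.00, centroid at (52.50, 22.50).
triangular portion: A = ½·110·45 = 2475.00, centroid at (141.67, 15.00).
ΣA = 7200.00 cm²
ΣAX̄ = (4725.00)(52.50) + (2475.00)(141.67) = 598687.50 cm³
ΣAȲ = (4725.00)(22.50) + (2475.00)(15.00) = 143437.50 cm³
X̄ = 598687.50 / 7200.00 = 83.15 cm
Ȳ = 143437.50 / 7200.00 = 19.92 cm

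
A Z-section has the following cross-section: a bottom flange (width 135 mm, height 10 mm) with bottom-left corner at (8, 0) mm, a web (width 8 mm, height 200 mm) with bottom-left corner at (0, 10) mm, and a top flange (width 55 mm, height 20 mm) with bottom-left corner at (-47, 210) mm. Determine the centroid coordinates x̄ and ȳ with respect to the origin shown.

Part | A | x̄ᵢ | ȳᵢ | A·x̄ᵢ | A·ȳᵢ
bottom flange | 1350.00 | 75.50 | 5.00 | 101925.00 | 6750.00
web | 1600.00 | 4.00 | 110.00 | 6400.00 | 176000.00
top flange | 1100.00 | -19.50 | 220.00 | -21450.00 | 242000.00
Σ | 4050.00 |  |  | 86875.00 | 424750.00
x̄ = 86875.00 / 4050.00 = 21.45 mm
ȳ = 424750.00 / 4050.00 = 104.88 mm

x̄ = 21.45 mm, ȳ = 104.88 mm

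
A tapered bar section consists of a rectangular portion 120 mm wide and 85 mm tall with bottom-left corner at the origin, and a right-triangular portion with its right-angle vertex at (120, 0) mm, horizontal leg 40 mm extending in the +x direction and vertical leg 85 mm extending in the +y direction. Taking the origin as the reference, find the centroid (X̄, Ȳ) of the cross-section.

X̄ = 70.48 mm, Ȳ = 40.48 mm

Part | A | x̄ᵢ | ȳᵢ | A·x̄ᵢ | A·ȳᵢ
rectangular portion | 10200.00 | 60.00 | 42.50 | 612000.00 | 433500.00
triangular portion | 1700.00 | 133.33 | 28.33 | 226666.67 | 48166.67
Σ | 11900.00 |  |  | 838666.67 | 481666.67
X̄ = 838666.67 / 11900.00 = 70.48 mm
Ȳ = 481666.67 / 11900.00 = 40.48 mm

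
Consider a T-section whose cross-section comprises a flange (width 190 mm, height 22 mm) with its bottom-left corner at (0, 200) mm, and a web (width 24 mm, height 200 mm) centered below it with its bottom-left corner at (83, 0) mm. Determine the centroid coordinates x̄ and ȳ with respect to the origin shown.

web: A = 24 × 200 = 4800.00, centroid at (95.00, 100.00).
flange: A = 190 × 22 = 4180.00, centroid at (95.00, 211.00).
ΣA = 8980.00 mm², ΣAx̄ = 853100.00 mm³, ΣAȳ = 1361980.00 mm³.
x̄ = 853100.00/8980.00 = 95.00 mm; ȳ = 1361980.00/8980.00 = 151.67 mm.

x̄ = 95.00 mm, ȳ = 151.67 mm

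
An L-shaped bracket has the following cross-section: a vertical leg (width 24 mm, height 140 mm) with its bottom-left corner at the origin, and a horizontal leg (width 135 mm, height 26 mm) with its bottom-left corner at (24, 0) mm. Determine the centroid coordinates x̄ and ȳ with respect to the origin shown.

vertical leg: A = 24 × 140 = 3360.00, centroid at (12.00, 70.00).
horizontal leg: A = 135 × 26 = 3510.00, centroid at (91.50, 13.00).
ΣA = 6870.00 mm², ΣAx̄ = 361485.00 mm³, ΣAȳ = 280830.00 mm³.
x̄ = 361485.00/6870.00 = 52.62 mm; ȳ = 280830.00/6870.00 = 40.88 mm.

x̄ = 52.62 mm, ȳ = 40.88 mm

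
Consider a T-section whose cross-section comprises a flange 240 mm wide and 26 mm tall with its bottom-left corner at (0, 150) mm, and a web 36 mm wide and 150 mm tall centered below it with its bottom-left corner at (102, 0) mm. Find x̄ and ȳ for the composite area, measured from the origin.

Part | A | x̄ᵢ | ȳᵢ | A·x̄ᵢ | A·ȳᵢ
web | 5400.00 | 120.00 | 75.00 | 648000.00 | 405000.00
flange | 6240.00 | 120.00 | 163.00 | 748800.00 | 1017120.00
Σ | 11640.00 |  |  | 1396800.00 | 1422120.00
x̄ = 1396800.00 / 11640.00 = 120.00 mm
ȳ = 1422120.00 / 11640.00 = 122.18 mm

x̄ = 120.00 mm, ȳ = 122.18 mm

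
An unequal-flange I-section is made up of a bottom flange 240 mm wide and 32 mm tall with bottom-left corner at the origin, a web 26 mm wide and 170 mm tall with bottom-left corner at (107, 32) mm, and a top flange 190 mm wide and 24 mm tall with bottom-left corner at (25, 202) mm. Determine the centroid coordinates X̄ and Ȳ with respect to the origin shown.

Part | A | x̄ᵢ | ȳᵢ | A·x̄ᵢ | A·ȳᵢ
bottom flange | 7680.00 | 120.00 | 16.00 | 921600.00 | 122880.00
web | 4420.00 | 120.00 | 117.00 | 530400.00 | 517140.00
top flange | 4560.00 | 120.00 | 214.00 | 547200.00 | 975840.00
Σ | 16660.00 |  |  | 1999200.00 | 1615860.00
X̄ = 1999200.00 / 16660.00 = 120.00 mm
Ȳ = 1615860.00 / 16660.00 = 96.99 mm

X̄ = 120.00 mm, Ȳ = 96.99 mm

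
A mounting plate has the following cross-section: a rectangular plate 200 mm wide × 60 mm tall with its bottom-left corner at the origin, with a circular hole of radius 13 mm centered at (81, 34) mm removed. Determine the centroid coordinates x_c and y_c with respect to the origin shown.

plate: A = 200 × 60 = 12000.00, centroid at (100.00, 30.00).
hole: A = −π·13² = -530.93, centroid at (81.00, 34.00).
ΣA = 11469.07 mm²
ΣAx_c = (12000.00)(100.00) + (-530.93)(81.00) = 1156994.74 mm³
ΣAy_c = (12000.00)(30.00) + (-530.93)(34.00) = 341948.41 mm³
x_c = 1156994.74 / 11469.07 = 100.88 mm
y_c = 341948.41 / 11469.07 = 29.81 mm

x_c = 100.88 mm, y_c = 29.81 mm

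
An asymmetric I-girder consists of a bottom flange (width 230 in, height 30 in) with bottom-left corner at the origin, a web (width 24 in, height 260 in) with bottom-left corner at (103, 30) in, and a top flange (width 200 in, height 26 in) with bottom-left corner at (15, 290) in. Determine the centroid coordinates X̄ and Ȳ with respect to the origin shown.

X̄ = 115.00 in, Ȳ = 145.99 in

bottom flange: A = 230 × 30 = 6900.00, centroid at (115.00, 15.00).
web: A = 24 × 260 = 6240.00, centroid at (115.00, 160.00).
top flange: A = 200 × 26 = 5200.00, centroid at (115.00, 303.00).
ΣA = 18340.00 in²
ΣAX̄ = (6900.00)(115.00) + (6240.00)(115.00) + (5200.00)(115.00) = 2109100.00 in³
ΣAȲ = (6900.00)(15.00) + (6240.00)(160.00) + (5200.00)(303.00) = 2677500.00 in³
X̄ = 2109100.00 / 18340.00 = 115.00 in
Ȳ = 2677500.00 / 18340.00 = 145.99 in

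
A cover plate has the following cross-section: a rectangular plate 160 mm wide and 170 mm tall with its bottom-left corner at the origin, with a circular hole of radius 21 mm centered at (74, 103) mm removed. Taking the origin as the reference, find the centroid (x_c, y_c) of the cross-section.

x_c = 80.32 mm, y_c = 84.03 mm

Part | A | x̄ᵢ | ȳᵢ | A·x̄ᵢ | A·ȳᵢ
plate | 27200.00 | 80.00 | 85.00 | 2176000.00 | 2312000.00
hole | -1385.44 | 74.00 | 103.00 | -102522.73 | -142700.56
Σ | 25814.56 |  |  | 2073477.27 | 2169299.44
x_c = 2073477.27 / 25814.56 = 80.32 mm
y_c = 2169299.44 / 25814.56 = 84.03 mm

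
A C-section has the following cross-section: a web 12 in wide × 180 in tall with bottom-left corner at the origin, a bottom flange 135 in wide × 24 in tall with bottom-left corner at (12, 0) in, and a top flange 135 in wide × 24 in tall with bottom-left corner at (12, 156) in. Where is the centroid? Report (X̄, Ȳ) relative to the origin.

web: A = 12 × 180 = 2160.00, centroid at (6.00, 90.00).
bottom flange: A = 135 × 24 = 3240.00, centroid at (79.50, 12.00).
top flange: A = 135 × 24 = 3240.00, centroid at (79.50, 168.00).
ΣA = 8640.00 in², ΣAX̄ = 528120.00 in³, ΣAȲ = 777600.00 in³.
X̄ = 528120.00/8640.00 = 61.12 in; Ȳ = 777600.00/8640.00 = 90.00 in.

X̄ = 61.12 in, Ȳ = 90.00 in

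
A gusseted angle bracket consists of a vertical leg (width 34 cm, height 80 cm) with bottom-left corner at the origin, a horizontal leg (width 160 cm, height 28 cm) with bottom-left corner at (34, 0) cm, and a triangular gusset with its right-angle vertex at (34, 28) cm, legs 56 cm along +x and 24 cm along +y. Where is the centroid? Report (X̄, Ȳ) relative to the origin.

X̄ = 75.25 cm, Ȳ = 24.86 cm

Part | A | x̄ᵢ | ȳᵢ | A·x̄ᵢ | A·ȳᵢ
vertical leg | 2720.00 | 17.00 | 40.00 | 46240.00 | 108800.00
horizontal leg | 4480.00 | 114.00 | 14.00 | 510720.00 | 62720.00
gusset | 672.00 | 52.67 | 36.00 | 35392.00 | 24192.00
Σ | 7872.00 |  |  | 592352.00 | 195712.00
X̄ = 592352.00 / 7872.00 = 75.25 cm
Ȳ = 195712.00 / 7872.00 = 24.86 cm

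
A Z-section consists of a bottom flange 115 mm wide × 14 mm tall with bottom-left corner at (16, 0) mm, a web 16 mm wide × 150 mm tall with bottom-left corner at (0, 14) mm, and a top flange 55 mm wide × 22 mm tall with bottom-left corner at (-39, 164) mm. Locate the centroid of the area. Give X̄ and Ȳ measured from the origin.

bottom flange: A = 115 × 14 = 1610.00, centroid at (73.50, 7.00).
web: A = 16 × 150 = 2400.00, centroid at (8.00, 89.00).
top flange: A = 55 × 22 = 1210.00, centroid at (-11.50, 175.00).
ΣA = 5220.00 mm², ΣAX̄ = 123620.00 mm³, ΣAȲ = 436620.00 mm³.
X̄ = 123620.00/5220.00 = 23.68 mm; Ȳ = 436620.00/5220.00 = 83.64 mm.

X̄ = 23.68 mm, Ȳ = 83.64 mm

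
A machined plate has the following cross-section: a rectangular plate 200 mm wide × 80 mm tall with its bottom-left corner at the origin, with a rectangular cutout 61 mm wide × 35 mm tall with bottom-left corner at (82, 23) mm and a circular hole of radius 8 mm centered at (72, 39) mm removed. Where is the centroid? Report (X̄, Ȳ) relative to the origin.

X̄ = 98.46 mm, Ȳ = 39.94 mm

plate: A = 200 × 80 = 16000.00, centroid at (100.00, 40.00).
hole 1: A = −(61 × 35) = -2135.00, centroid at (112.50, 40.50).
hole 2: A = −π·8² = -201.06, centroid at (72.00, 39.00).
ΣA = 13663.94 mm², ΣAX̄ = 1345336.04 mm³, ΣAȲ = 545691.08 mm³.
X̄ = 1345336.04/13663.94 = 98.46 mm; Ȳ = 545691.08/13663.94 = 39.94 mm.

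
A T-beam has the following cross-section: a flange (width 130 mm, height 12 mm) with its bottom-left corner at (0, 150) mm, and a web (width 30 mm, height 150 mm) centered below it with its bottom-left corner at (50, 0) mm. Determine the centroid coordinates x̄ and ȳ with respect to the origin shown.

web: A = 30 × 150 = 4500.00, centroid at (65.00, 75.00).
flange: A = 130 × 12 = 1560.00, centroid at (65.00, 156.00).
ΣA = 6060.00 mm², ΣAx̄ = 393900.00 mm³, ΣAȳ = 580860.00 mm³.
x̄ = 393900.00/6060.00 = 65.00 mm; ȳ = 580860.00/6060.00 = 95.85 mm.

x̄ = 65.00 mm, ȳ = 95.85 mm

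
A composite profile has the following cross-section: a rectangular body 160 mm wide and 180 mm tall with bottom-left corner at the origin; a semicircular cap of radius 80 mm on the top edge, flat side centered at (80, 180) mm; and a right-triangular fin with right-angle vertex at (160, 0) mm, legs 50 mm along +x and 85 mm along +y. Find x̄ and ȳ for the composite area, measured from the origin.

rectangular body: A = 160 × 180 = 28800.00, centroid at (80.00, 90.00).
semicircular top: A = ½π·80² = 10053.10, centroid at (80.00, 213.95).
triangular fin: A = ½·50·85 = 2125.00, centroid at (176.67, 28.33).
ΣA = 40978.10 mm², ΣAx̄ = 3483664.39 mm³, ΣAȳ = 4803099.04 mm³.
x̄ = 3483664.39/40978.10 = 85.01 mm; ȳ = 4803099.04/40978.10 = 117.21 mm.

x̄ = 85.01 mm, ȳ = 117.21 mm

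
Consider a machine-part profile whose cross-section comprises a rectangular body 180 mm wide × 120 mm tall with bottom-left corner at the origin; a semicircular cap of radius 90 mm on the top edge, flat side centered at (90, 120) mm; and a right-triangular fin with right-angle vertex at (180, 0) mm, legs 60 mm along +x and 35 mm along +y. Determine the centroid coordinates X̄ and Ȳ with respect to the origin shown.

Part | A | x̄ᵢ | ȳᵢ | A·x̄ᵢ | A·ȳᵢ
rectangular body | 21600.00 | 90.00 | 60.00 | 1944000.00 | 1296000.00
semicircular top | 12723.45 | 90.00 | 158.20 | 1145110.52 | 2012814.03
triangular fin | 1050.00 | 200.00 | 11.67 | 210000.00 | 12250.00
Σ | 35373.45 |  |  | 3299110.52 | 3321064.03
X̄ = 3299110.52 / 35373.45 = 93.27 mm
Ȳ = 3321064.03 / 35373.45 = 93.89 mm

X̄ = 93.27 mm, Ȳ = 93.89 mm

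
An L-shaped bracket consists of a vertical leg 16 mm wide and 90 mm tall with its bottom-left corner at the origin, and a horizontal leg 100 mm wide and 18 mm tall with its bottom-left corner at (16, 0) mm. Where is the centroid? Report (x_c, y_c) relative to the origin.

x_c = 40.22 mm, y_c = 25.00 mm

vertical leg: A = 16 × 90 = 1440.00, centroid at (8.00, 45.00).
horizontal leg: A = 100 × 18 = 1800.00, centroid at (66.00, 9.00).
ΣA = 3240.00 mm², ΣAx_c = 130320.00 mm³, ΣAy_c = 81000.00 mm³.
x_c = 130320.00/3240.00 = 40.22 mm; y_c = 81000.00/3240.00 = 25.00 mm.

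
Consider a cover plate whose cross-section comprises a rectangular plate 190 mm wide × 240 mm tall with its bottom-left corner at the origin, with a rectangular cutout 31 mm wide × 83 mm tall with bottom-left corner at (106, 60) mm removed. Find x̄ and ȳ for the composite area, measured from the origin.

x̄ = 93.42 mm, ȳ = 121.11 mm

Part | A | x̄ᵢ | ȳᵢ | A·x̄ᵢ | A·ȳᵢ
plate | 45600.00 | 95.00 | 120.00 | 4332000.00 | 5472000.00
hole | -2573.00 | 121.50 | 101.50 | -312619.50 | -261159.50
Σ | 43027.00 |  |  | 4019380.50 | 5210840.50
x̄ = 4019380.50 / 43027.00 = 93.42 mm
ȳ = 5210840.50 / 43027.00 = 121.11 mm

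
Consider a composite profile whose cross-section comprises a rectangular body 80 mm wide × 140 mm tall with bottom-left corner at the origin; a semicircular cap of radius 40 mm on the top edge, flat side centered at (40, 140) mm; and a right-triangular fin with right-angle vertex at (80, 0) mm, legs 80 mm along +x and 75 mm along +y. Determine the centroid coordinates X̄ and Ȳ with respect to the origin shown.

X̄ = 51.97 mm, Ȳ = 75.00 mm

rectangular body: A = 80 × 140 = 11200.00, centroid at (40.00, 70.00).
semicircular top: A = ½π·40² = 2513.27, centroid at (40.00, 156.98).
triangular fin: A = ½·80·75 = 3000.00, centroid at (106.67, 25.00).
ΣA = 16713.27 mm², ΣAX̄ = 868530.96 mm³, ΣAȲ = 1253525.04 mm³.
X̄ = 868530.96/16713.27 = 51.97 mm; Ȳ = 1253525.04/16713.27 = 75.00 mm.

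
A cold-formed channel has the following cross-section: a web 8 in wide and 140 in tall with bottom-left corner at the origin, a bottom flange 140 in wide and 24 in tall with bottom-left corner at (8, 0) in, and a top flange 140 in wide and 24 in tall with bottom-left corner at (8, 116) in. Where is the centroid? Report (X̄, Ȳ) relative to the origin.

X̄ = 67.43 in, Ȳ = 70.00 in

web: A = 8 × 140 = 1120.00, centroid at (4.00, 70.00).
bottom flange: A = 140 × 24 = 3360.00, centroid at (78.00, 12.00).
top flange: A = 140 × 24 = 3360.00, centroid at (78.00, 128.00).
ΣA = 7840.00 in²
ΣAX̄ = (1120.00)(4.00) + (3360.00)(78.00) + (3360.00)(78.00) = 528640.00 in³
ΣAȲ = (1120.00)(70.00) + (3360.00)(12.00) + (3360.00)(128.00) = 548800.00 in³
X̄ = 528640.00 / 7840.00 = 67.43 in
Ȳ = 548800.00 / 7840.00 = 70.00 in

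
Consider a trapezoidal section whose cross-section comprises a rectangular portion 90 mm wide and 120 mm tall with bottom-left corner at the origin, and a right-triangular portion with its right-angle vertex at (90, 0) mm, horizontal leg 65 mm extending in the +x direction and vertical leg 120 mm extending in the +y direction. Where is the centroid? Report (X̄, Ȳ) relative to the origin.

rectangular portion: A = 90 × 120 = 10800.00, centroid at (45.00, 60.00).
triangular portion: A = ½·65·120 = 3900.00, centroid at (111.67, 40.00).
ΣA = 14700.00 mm²
ΣAX̄ = (10800.00)(45.00) + (3900.00)(111.67) = 921500.00 mm³
ΣAȲ = (10800.00)(60.00) + (3900.00)(40.00) = 804000.00 mm³
X̄ = 921500.00 / 14700.00 = 62.69 mm
Ȳ = 804000.00 / 14700.00 = 54.69 mm

X̄ = 62.69 mm, Ȳ = 54.69 mm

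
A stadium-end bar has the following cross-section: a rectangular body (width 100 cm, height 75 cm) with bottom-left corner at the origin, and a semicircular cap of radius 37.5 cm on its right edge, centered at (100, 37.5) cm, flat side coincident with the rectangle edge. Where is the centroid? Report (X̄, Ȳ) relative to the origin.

rectangular body: A = 100 × 75 = 7500.00, centroid at (50.00, 37.50).
semicircular end: A = ½π·37.5² = 2208.93, centroid at (115.92, 37.50).
ΣA = 9708.93 cm²
ΣAX̄ = (7500.00)(50.00) + (2208.93)(115.92) = 631049.48 cm³
ΣAȲ = (7500.00)(37.50) + (2208.93)(37.50) = 364084.96 cm³
X̄ = 631049.48 / 9708.93 = 65.00 cm
Ȳ = 364084.96 / 9708.93 = 37.50 cm

X̄ = 65.00 cm, Ȳ = 37.50 cm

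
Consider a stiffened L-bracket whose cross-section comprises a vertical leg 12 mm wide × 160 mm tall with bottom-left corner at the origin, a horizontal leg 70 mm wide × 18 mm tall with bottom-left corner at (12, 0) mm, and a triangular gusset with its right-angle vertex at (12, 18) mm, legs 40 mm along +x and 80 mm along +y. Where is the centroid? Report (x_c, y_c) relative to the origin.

x_c = 23.28 mm, y_c = 49.46 mm

Part | A | x̄ᵢ | ȳᵢ | A·x̄ᵢ | A·ȳᵢ
vertical leg | 1920.00 | 6.00 | 80.00 | 11520.00 | 153600.00
horizontal leg | 1260.00 | 47.00 | 9.00 | 59220.00 | 11340.00
gusset | 1600.00 | 25.33 | 44.67 | 40533.33 | 71466.67
Σ | 4780.00 |  |  | 111273.33 | 236406.67
x_c = 111273.33 / 4780.00 = 23.28 mm
y_c = 236406.67 / 4780.00 = 49.46 mm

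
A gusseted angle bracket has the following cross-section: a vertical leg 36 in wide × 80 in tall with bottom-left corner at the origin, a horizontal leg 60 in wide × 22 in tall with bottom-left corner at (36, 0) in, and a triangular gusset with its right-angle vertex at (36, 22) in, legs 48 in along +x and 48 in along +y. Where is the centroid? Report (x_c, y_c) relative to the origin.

x_c = 37.16 in, y_c = 32.42 in

vertical leg: A = 36 × 80 = 2880.00, centroid at (18.00, 40.00).
horizontal leg: A = 60 × 22 = 1320.00, centroid at (66.00, 11.00).
gusset: A = ½·48·48 = 1152.00, centroid at (52.00, 38.00).
ΣA = 5352.00 in², ΣAx_c = 198864.00 in³, ΣAy_c = 173496.00 in³.
x_c = 198864.00/5352.00 = 37.16 in; y_c = 173496.00/5352.00 = 32.42 in.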